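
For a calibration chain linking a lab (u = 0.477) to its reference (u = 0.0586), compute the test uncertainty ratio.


TUR = u_lab / u_ref
= 0.477 / 0.0586
= 8.1399

8.1399


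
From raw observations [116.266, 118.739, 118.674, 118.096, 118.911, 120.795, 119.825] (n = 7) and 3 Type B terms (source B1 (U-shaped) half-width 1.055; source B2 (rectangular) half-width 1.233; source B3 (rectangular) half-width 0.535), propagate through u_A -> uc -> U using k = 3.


mean = (116.266 + 118.739 + 118.674 + 118.096 + 118.911 + 120.795 + 119.825) / 7 = 118.758
s = sqrt(sum((x - mean)^2)/(n-1)) = 1.4122672
u_A = s / sqrt(n) = 1.4122672 / sqrt(7) = 0.53378683
u_B1 = 1.055 / sqrt(2) = 0.74599765
u_B2 = 1.233 / sqrt(3) = 0.71187288
u_B3 = 0.535 / sqrt(3) = 0.30888239
uc = sqrt(0.53378683^2 + 0.74599765^2 + 0.71187288^2 + 0.30888239^2) = 1.2015041
U = k * uc = 3 * 1.2015041
U = 3.6045

3.6045


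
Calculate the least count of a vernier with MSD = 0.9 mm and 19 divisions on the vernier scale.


LC = MSD / n_div
= 0.9 / 19
= 0.0474

0.0474


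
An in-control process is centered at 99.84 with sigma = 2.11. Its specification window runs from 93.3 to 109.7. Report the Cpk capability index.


Cpu = (USL - mean) / (3*sigma) = (109.7 - 99.84) / (3*2.11) = 1.5577
Cpl = (mean - LSL) / (3*sigma) = (99.84 - 93.3) / (3*2.11) = 1.0332
Cpk = min(Cpu, Cpl) = 1.0332

1.0332


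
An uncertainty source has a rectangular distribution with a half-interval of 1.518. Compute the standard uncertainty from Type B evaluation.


u_B = half_width / sqrt(3)
u_B = 1.518 / 1.7320508
u_B = 0.8764

0.8764


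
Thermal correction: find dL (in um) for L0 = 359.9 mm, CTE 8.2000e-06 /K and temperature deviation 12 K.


dL = L * alpha * dT
= 359.9 * 8.2000e-06 * 12
= 0.0354142 mm
dL_um = 0.0354142 * 1000 = 35.4142 um

35.4142


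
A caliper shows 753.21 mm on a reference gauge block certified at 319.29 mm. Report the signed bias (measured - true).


Systematic error = measured - true
= 753.21 - 319.29
= 433.9200

433.9200


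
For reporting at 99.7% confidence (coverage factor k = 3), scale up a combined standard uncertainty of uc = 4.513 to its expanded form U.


U = k * uc
U = 3 * 4.513
U = 13.5390

13.5390


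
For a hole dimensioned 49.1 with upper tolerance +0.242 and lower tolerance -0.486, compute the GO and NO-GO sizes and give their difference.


GO = nominal - lower_tol (smallest hole = maximum material condition)
GO = 49.1 - 0.486 = 48.614
NO-GO = nominal + upper_tol (largest hole = least material condition)
NO-GO = 49.1 + 0.242 = 49.342
spread = NO-GO - GO = 49.342 - 48.614 = 0.7280

0.7280


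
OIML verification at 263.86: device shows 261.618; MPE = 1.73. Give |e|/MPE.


e = indication - reference = 261.618 - 263.86 = -2.2420
|e| = 2.2420
ratio = |e| / MPE = 2.2420 / 1.73
ratio = 1.2960

1.2960


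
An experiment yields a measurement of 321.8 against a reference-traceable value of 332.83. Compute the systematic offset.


Systematic error = measured - true
= 321.8 - 332.83
= -11.0300

-11.0300


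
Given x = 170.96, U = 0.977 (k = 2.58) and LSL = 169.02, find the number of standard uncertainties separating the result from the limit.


u = U / k = 0.977 / 2.58 = 0.37868217
margin = |LSL - x| = |169.02 - 170.96| = 1.94
z = margin / u = 1.94 / 0.37868217
z = 5.1230

5.1230


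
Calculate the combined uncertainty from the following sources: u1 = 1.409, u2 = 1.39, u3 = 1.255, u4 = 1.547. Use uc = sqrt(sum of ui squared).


uc = sqrt(1.409^2 + 1.39^2 + 1.255^2 + 1.547^2)
uc = sqrt(7.885615)
uc = 2.8081

2.8081


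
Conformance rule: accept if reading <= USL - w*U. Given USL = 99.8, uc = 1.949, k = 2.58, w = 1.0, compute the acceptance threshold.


U = k * uc = 2.58 * 1.949 = 5.02842
guard band g = w * U = 1.0 * 5.02842 = 5.02842
AL = USL - g = 99.8 - 5.02842
AL = 94.7716

94.7716


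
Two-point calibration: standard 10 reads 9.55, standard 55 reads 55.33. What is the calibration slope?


slope = (y2 - y1) / (x2 - x1)
= (55.33 - 9.55) / (55 - 10)
= 45.7800 / 45
= 1.0173

1.0173


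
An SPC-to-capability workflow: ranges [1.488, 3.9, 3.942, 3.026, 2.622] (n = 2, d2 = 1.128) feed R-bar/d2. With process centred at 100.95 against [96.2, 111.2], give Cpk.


R_bar = (1.488 + 3.9 + 3.942 + 3.026 + 2.622) / 5 = 2.9956
sigma = R_bar / d2 = 2.9956 / 1.128 = 2.6556738
Cp = (USL - LSL)/(6*sigma) = (111.2 - 96.2)/(6*2.6556738) = 0.9414
Cpu = (111.2 - 100.95)/(3*2.6556738) = 1.2866
Cpl = (100.95 - 96.2)/(3*2.6556738) = 0.5962
Cpk = min(Cpu, Cpl) = 0.5962

0.5962


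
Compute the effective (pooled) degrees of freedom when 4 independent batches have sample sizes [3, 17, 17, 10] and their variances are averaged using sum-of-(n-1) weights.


nu = sum_i (n_i - 1)
nu = ((3 - 1) + (17 - 1) + (17 - 1) + (10 - 1))
nu = 2 + 16 + 16 + 9
nu = 43

43


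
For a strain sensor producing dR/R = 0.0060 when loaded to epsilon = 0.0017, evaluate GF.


GF = (dR/R) / epsilon
= 0.0060 / 0.0017
= 3.5294

3.5294


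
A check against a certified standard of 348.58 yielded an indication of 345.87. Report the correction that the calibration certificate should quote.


Correction = standard - reading
= 348.58 - 345.87
= 2.7100

2.7100


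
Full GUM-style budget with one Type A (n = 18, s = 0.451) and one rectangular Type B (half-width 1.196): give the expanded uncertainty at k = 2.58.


u_A = s / sqrt(n) = 0.451 / sqrt(18) = 0.10630172
u_B = half_width / sqrt(3) = 1.196 / sqrt(3) = 0.69051092
uc = sqrt(u_A^2 + u_B^2) = sqrt(0.10630172^2 + 0.69051092^2) = 0.69864539
U = k * uc = 2.58 * 0.69864539
U = 1.8025

1.8025


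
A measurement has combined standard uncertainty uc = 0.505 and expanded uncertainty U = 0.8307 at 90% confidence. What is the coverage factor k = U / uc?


k = U / uc
k = 0.8307 / 0.505
k = 1.645

1.645


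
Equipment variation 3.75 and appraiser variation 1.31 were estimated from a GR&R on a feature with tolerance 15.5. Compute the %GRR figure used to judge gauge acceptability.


GRR = sqrt(EV^2 + AV^2) = sqrt(3.75^2 + 1.31^2) = 3.9722286
%GRR = GRR / tol * 100 = 3.9722286 / 15.5 * 100
%GRR = 25.6273

25.6273


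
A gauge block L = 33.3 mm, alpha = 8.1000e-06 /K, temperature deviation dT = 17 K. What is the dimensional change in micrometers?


dL = L * alpha * dT
= 33.3 * 8.1000e-06 * 17
= 0.0045854 mm
dL_um = 0.0045854 * 1000 = 4.5854 um

4.5854


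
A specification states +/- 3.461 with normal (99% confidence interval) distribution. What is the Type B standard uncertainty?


u_B = half_width / 2.576
u_B = 3.461 / 2.576
u_B = 1.3436

1.3436


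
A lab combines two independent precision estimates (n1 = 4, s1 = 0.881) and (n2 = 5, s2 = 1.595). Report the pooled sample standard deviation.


s_p = sqrt(((n1-1)*s1^2 + (n2-1)*s2^2) / (n1+n2-2))
numerator = (4-1)*0.881^2 + (5-1)*1.595^2 = 2.328483 + 10.1761 = 12.504583
denominator = 4 + 5 - 2 = 7
s_p^2 = 12.504583 / 7 = 1.786369
s_p = sqrt(1.786369) = 1.3366

1.3366


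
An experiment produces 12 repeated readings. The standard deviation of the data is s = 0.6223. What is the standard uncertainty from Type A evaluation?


u_A = s / sqrt(n)
u_A = 0.6223 / sqrt(12)
u_A = 0.6223 / 3.4641016
u_A = 0.1796

0.1796


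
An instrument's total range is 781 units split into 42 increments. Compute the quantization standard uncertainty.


resolution = range / divisions
resolution = 781 / 42 = 18.595238
u_res = resolution / (2*sqrt(3))
u_res = 18.595238 / 3.4641016
u_res = 5.3680

5.3680


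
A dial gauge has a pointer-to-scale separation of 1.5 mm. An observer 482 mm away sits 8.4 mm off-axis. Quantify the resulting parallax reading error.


error = h * offset / d
= 1.5 * 8.4 / 482
= 0.0261

0.0261


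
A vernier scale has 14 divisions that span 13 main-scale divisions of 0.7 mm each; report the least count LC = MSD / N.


LC = MSD / n_div
= 0.7 / 14
= 0.0500

0.0500


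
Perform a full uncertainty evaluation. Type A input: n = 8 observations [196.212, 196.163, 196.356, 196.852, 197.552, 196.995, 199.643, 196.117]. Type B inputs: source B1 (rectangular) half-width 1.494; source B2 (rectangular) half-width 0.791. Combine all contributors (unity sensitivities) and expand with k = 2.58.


mean = (196.212 + 196.163 + 196.356 + 196.852 + 197.552 + 196.995 + 199.643 + 196.117) / 8 = 196.98625
s = sqrt(sum((x - mean)^2)/(n-1)) = 1.1848151
u_A = s / sqrt(n) = 1.1848151 / sqrt(8) = 0.4188954
u_B1 = 1.494 / sqrt(3) = 0.8625613
u_B2 = 0.791 / sqrt(3) = 0.45668406
uc = sqrt(0.4188954^2 + 0.8625613^2 + 0.45668406^2) = 1.062095
U = k * uc = 2.58 * 1.062095
U = 2.7402

2.7402


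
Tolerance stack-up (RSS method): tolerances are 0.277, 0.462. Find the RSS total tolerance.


RSS = sqrt(0.277^2 + 0.462^2)
= sqrt(0.290173)
= 0.5387

0.5387


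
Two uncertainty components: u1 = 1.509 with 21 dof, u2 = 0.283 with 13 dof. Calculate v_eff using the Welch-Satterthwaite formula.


uc = sqrt(u1^2 + u2^2) = sqrt(1.509^2 + 0.283^2) = 1.5353078
v_eff = uc^4 / (u1^4/v1 + u2^4/v2)
= 1.5353078^4 / (1.509^4/21 + 0.283^4/13)
= 5.5562506 / 0.24740283
v_eff = 22.4583

22.4583


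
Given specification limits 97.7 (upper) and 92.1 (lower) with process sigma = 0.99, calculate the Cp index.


Cp = (USL - LSL) / (6 * sigma)
= (97.7 - 92.1) / (6 * 0.99)
= 5.6000 / 5.9400
= 0.9428

0.9428


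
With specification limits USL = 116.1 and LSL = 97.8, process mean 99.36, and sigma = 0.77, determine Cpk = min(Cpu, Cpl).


Cpu = (USL - mean) / (3*sigma) = (116.1 - 99.36) / (3*0.77) = 7.2468
Cpl = (mean - LSL) / (3*sigma) = (99.36 - 97.8) / (3*0.77) = 0.6753
Cpk = min(Cpu, Cpl) = 0.6753

0.6753


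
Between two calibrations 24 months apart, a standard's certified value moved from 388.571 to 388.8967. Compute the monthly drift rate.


rate = (v2 - v1) / months
= (388.8967 - 388.571) / 24
= 0.3257 / 24
= 0.0136

0.0136


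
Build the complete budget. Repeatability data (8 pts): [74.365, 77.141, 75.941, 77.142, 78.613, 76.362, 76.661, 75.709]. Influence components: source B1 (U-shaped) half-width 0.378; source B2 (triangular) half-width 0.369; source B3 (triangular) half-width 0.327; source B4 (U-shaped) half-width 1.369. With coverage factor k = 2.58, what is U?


mean = (74.365 + 77.141 + 75.941 + 77.142 + 78.613 + 76.362 + 76.661 + 75.709) / 8 = 76.49175
s = sqrt(sum((x - mean)^2)/(n-1)) = 1.2437628
u_A = s / sqrt(n) = 1.2437628 / sqrt(8) = 0.43973656
u_B1 = 0.378 / sqrt(2) = 0.26728636
u_B2 = 0.369 / sqrt(6) = 0.15064362
u_B3 = 0.327 / sqrt(6) = 0.13349719
u_B4 = 1.369 / sqrt(2) = 0.96802918
uc = sqrt(0.43973656^2 + 0.26728636^2 + 0.15064362^2 + 0.13349719^2 + 0.96802918^2) = 1.1146326
U = k * uc = 2.58 * 1.1146326
U = 2.8758

2.8758


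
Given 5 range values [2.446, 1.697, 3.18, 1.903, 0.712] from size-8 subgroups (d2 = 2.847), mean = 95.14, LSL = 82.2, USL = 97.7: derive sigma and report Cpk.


R_bar = (2.446 + 1.697 + 3.18 + 1.903 + 0.712) / 5 = 1.9876
sigma = R_bar / d2 = 1.9876 / 2.847 = 0.69813839
Cp = (USL - LSL)/(6*sigma) = (97.7 - 82.2)/(6*0.69813839) = 3.7003
Cpu = (97.7 - 95.14)/(3*0.69813839) = 1.2223
Cpl = (95.14 - 82.2)/(3*0.69813839) = 6.1783
Cpk = min(Cpu, Cpl) = 1.2223

1.2223


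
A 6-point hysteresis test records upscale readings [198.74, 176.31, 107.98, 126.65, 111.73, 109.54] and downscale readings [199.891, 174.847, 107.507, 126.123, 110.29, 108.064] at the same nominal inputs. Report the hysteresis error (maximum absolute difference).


|198.74 - 199.891| = 1.1510
|176.31 - 174.847| = 1.4630
|107.98 - 107.507| = 0.4730
|126.65 - 126.123| = 0.5270
|111.73 - 110.29| = 1.4400
|109.54 - 108.064| = 1.4760
hysteresis = max(diffs) = 1.4760

1.4760


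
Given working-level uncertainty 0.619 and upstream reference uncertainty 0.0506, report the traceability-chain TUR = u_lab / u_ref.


TUR = u_lab / u_ref
= 0.619 / 0.0506
= 12.2332

12.2332


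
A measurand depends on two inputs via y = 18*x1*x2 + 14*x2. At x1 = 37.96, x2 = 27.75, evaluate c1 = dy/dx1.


y = 18*x1*x2 + 14*x2
dy/dx1 = 18*x2
Evaluate at x2 = 27.75: c1 = 18 * 27.75
c1 = 499.5000

499.5000


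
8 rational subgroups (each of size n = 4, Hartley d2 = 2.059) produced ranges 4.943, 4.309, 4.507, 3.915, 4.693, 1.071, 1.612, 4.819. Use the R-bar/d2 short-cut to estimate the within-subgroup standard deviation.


R_bar = (4.943 + 4.309 + 4.507 + 3.915 + 4.693 + 1.071 + 1.612 + 4.819) / 8
R_bar = 29.869 / 8 = 3.733625
sigma_hat = R_bar / d2 = 3.733625 / 2.059 = 1.8133

1.8133


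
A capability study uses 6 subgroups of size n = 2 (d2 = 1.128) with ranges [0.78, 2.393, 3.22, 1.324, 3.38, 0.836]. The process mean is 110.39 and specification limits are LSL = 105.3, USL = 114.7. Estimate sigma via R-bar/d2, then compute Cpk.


R_bar = (0.78 + 2.393 + 3.22 + 1.324 + 3.38 + 0.836) / 6 = 1.9888333
sigma = R_bar / d2 = 1.9888333 / 1.128 = 1.7631501
Cp = (USL - LSL)/(6*sigma) = (114.7 - 105.3)/(6*1.7631501) = 0.8886
Cpu = (114.7 - 110.39)/(3*1.7631501) = 0.8148
Cpl = (110.39 - 105.3)/(3*1.7631501) = 0.9623
Cpk = min(Cpu, Cpl) = 0.8148

0.8148


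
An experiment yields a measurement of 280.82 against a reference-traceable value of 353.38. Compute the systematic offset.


Systematic error = measured - true
= 280.82 - 353.38
= -72.5600

-72.5600


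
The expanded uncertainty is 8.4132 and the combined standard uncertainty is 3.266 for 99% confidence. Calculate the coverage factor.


k = U / uc
k = 8.4132 / 3.266
k = 2.576

2.576


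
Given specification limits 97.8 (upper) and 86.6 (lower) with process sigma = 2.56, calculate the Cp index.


Cp = (USL - LSL) / (6 * sigma)
= (97.8 - 86.6) / (6 * 2.56)
= 11.2000 / 15.3600
= 0.7292

0.7292


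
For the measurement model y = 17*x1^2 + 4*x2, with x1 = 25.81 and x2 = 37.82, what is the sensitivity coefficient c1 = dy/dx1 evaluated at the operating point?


y = 17*x1^2 + 4*x2
dy/dx1 = 2*17*x1
Evaluate at x1 = 25.81: c1 = 34 * 25.81
c1 = 877.5400

877.5400


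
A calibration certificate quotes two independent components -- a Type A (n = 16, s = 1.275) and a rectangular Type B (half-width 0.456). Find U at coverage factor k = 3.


u_A = s / sqrt(n) = 1.275 / sqrt(16) = 0.31875
u_B = half_width / sqrt(3) = 0.456 / sqrt(3) = 0.26327172
uc = sqrt(u_A^2 + u_B^2) = sqrt(0.31875^2 + 0.26327172^2) = 0.41341693
U = k * uc = 3 * 0.41341693
U = 1.2403

1.2403


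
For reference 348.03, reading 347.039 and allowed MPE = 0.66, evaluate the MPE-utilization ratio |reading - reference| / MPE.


e = indication - reference = 347.039 - 348.03 = -0.9910
|e| = 0.9910
ratio = |e| / MPE = 0.9910 / 0.66
ratio = 1.5015

1.5015


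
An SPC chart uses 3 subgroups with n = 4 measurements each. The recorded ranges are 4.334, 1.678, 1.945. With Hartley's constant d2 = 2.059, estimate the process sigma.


R_bar = (4.334 + 1.678 + 1.945) / 3
R_bar = 7.957 / 3 = 2.6523333
sigma_hat = R_bar / d2 = 2.6523333 / 2.059 = 1.2882

1.2882


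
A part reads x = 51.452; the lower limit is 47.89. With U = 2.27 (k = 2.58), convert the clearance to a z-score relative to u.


u = U / k = 2.27 / 2.58 = 0.87984496
margin = |LSL - x| = |47.89 - 51.452| = 3.562
z = margin / u = 3.562 / 0.87984496
z = 4.0484

4.0484


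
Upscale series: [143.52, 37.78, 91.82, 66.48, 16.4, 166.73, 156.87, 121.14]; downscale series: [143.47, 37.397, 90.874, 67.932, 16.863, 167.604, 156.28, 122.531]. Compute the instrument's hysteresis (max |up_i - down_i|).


|143.52 - 143.47| = 0.0500
|37.78 - 37.397| = 0.3830
|91.82 - 90.874| = 0.9460
|66.48 - 67.932| = 1.4520
|16.4 - 16.863| = 0.4630
|166.73 - 167.604| = 0.8740
|156.87 - 156.28| = 0.5900
|121.14 - 122.531| = 1.3910
hysteresis = max(diffs) = 1.4520

1.4520


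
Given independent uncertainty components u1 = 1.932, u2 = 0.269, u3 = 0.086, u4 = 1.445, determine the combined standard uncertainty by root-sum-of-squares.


uc = sqrt(1.932^2 + 0.269^2 + 0.086^2 + 1.445^2)
uc = sqrt(5.900406)
uc = 2.4291

2.4291


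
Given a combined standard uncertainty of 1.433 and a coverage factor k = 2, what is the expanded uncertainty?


U = k * uc
U = 2 * 1.433
U = 2.8660

2.8660


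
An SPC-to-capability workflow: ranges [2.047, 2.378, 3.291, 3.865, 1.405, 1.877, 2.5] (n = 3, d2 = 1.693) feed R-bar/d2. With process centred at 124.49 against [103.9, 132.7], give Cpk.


R_bar = (2.047 + 2.378 + 3.291 + 3.865 + 1.405 + 1.877 + 2.5) / 7 = 2.4804286
sigma = R_bar / d2 = 2.4804286 / 1.693 = 1.4651084
Cp = (USL - LSL)/(6*sigma) = (132.7 - 103.9)/(6*1.4651084) = 3.2762
Cpu = (132.7 - 124.49)/(3*1.4651084) = 1.8679
Cpl = (124.49 - 103.9)/(3*1.4651084) = 4.6845
Cpk = min(Cpu, Cpl) = 1.8679

1.8679


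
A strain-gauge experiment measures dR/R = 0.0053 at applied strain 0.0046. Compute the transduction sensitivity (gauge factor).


GF = (dR/R) / epsilon
= 0.0053 / 0.0046
= 1.1522

1.1522


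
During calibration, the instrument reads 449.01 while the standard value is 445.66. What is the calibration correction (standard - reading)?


Correction = standard - reading
= 445.66 - 449.01
= -3.3500

-3.3500


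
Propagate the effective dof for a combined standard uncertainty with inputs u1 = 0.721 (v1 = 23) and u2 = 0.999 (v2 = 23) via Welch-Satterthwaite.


uc = sqrt(u1^2 + u2^2) = sqrt(0.721^2 + 0.999^2) = 1.2320073
v_eff = uc^4 / (u1^4/v1 + u2^4/v2)
= 1.2320073^4 / (0.721^4/23 + 0.999^4/23)
= 2.3038443 / 0.055053942
v_eff = 41.8470

41.8470


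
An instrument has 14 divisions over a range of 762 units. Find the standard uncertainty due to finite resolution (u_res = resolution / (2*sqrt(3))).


resolution = range / divisions
resolution = 762 / 14 = 54.428571
u_res = resolution / (2*sqrt(3))
u_res = 54.428571 / 3.4641016
u_res = 15.7122

15.7122


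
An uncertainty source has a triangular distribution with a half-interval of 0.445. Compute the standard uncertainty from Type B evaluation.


u_B = half_width / sqrt(6)
u_B = 0.445 / 2.4494897
u_B = 0.1817

0.1817


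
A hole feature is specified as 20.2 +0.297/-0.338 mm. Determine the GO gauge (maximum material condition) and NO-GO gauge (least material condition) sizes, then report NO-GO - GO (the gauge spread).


GO = nominal - lower_tol (smallest hole = maximum material condition)
GO = 20.2 - 0.338 = 19.862
NO-GO = nominal + upper_tol (largest hole = least material condition)
NO-GO = 20.2 + 0.297 = 20.497
spread = NO-GO - GO = 20.497 - 19.862 = 0.6350

0.6350


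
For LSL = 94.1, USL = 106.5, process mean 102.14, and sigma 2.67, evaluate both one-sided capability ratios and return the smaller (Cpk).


Cpu = (USL - mean) / (3*sigma) = (106.5 - 102.14) / (3*2.67) = 0.5443
Cpl = (mean - LSL) / (3*sigma) = (102.14 - 94.1) / (3*2.67) = 1.0037
Cpk = min(Cpu, Cpl) = 0.5443

0.5443


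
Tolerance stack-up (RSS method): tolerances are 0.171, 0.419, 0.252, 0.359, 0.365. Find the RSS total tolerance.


RSS = sqrt(0.171^2 + 0.419^2 + 0.252^2 + 0.359^2 + 0.365^2)
= sqrt(0.530412)
= 0.7283

0.7283


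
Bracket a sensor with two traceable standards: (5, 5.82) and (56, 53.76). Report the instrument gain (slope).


slope = (y2 - y1) / (x2 - x1)
= (53.76 - 5.82) / (56 - 5)
= 47.9400 / 51
= 0.9400

0.9400


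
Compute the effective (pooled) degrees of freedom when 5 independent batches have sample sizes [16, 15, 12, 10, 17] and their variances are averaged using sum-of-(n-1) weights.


nu = sum_i (n_i - 1)
nu = ((16 - 1) + (15 - 1) + (12 - 1) + (10 - 1) + (17 - 1))
nu = 15 + 14 + 11 + 9 + 16
nu = 65

65


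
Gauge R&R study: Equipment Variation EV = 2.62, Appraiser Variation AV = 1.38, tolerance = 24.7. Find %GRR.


GRR = sqrt(EV^2 + AV^2) = sqrt(2.62^2 + 1.38^2) = 2.961216
%GRR = GRR / tol * 100 = 2.961216 / 24.7 * 100
%GRR = 11.9887

11.9887


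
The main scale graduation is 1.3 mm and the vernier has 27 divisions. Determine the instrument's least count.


LC = MSD / n_div
= 1.3 / 27
= 0.0481

0.0481


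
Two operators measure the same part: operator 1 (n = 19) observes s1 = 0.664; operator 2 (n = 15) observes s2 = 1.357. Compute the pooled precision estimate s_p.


s_p = sqrt(((n1-1)*s1^2 + (n2-1)*s2^2) / (n1+n2-2))
numerator = (19-1)*0.664^2 + (15-1)*1.357^2 = 7.936128 + 25.780286 = 33.716414
denominator = 19 + 15 - 2 = 32
s_p^2 = 33.716414 / 32 = 1.0536379
s_p = sqrt(1.0536379) = 1.0265

1.0265


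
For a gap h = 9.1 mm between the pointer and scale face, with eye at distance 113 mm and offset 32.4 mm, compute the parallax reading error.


error = h * offset / d
= 9.1 * 32.4 / 113
= 2.6092

2.6092


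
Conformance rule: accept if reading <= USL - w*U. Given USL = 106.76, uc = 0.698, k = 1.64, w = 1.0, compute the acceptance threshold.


U = k * uc = 1.64 * 0.698 = 1.14472
guard band g = w * U = 1.0 * 1.14472 = 1.14472
AL = USL - g = 106.76 - 1.14472
AL = 105.6153

105.6153


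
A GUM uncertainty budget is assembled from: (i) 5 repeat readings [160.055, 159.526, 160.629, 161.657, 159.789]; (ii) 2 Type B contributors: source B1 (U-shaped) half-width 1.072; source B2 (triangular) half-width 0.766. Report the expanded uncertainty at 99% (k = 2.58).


mean = (160.055 + 159.526 + 160.629 + 161.657 + 159.789) / 5 = 160.3312
s = sqrt(sum((x - mean)^2)/(n-1)) = 0.84632216
u_A = s / sqrt(n) = 0.84632216 / sqrt(5) = 0.37848678
u_B1 = 1.072 / sqrt(2) = 0.75801847
u_B2 = 0.766 / sqrt(6) = 0.31271819
uc = sqrt(0.37848678^2 + 0.75801847^2 + 0.31271819^2) = 0.90312619
U = k * uc = 2.58 * 0.90312619
U = 2.3301

2.3301


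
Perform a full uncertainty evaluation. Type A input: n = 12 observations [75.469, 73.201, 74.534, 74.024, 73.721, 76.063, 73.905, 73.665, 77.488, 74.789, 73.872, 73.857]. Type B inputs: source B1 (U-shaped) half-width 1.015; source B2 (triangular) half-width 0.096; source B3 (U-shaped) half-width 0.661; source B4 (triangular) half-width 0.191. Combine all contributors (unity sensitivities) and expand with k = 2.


mean = (75.469 + 73.201 + 74.534 + 74.024 + 73.721 + 76.063 + 73.905 + 73.665 + 77.488 + 74.789 + 73.872 + 73.857) / 12 = 74.549
s = sqrt(sum((x - mean)^2)/(n-1)) = 1.2338351
u_A = s / sqrt(n) = 1.2338351 / sqrt(12) = 0.35617751
u_B1 = 1.015 / sqrt(2) = 0.71771338
u_B2 = 0.096 / sqrt(6) = 0.039191836
u_B3 = 0.661 / sqrt(2) = 0.46739758
u_B4 = 0.191 / sqrt(6) = 0.077975423
uc = sqrt(0.35617751^2 + 0.71771338^2 + 0.039191836^2 + 0.46739758^2 + 0.077975423^2) = 0.93169286
U = k * uc = 2 * 0.93169286
U = 1.8634

1.8634


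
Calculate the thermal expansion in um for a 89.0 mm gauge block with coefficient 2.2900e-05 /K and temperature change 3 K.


dL = L * alpha * dT
= 89.0 * 2.2900e-05 * 3
= 0.0061143 mm
dL_um = 0.0061143 * 1000 = 6.1143 um

6.1143


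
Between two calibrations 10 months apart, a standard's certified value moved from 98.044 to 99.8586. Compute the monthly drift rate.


rate = (v2 - v1) / months
= (99.8586 - 98.044) / 10
= 1.8146 / 10
= 0.1815

0.1815


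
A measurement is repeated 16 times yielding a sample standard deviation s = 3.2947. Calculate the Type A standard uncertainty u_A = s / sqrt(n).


u_A = s / sqrt(n)
u_A = 3.2947 / sqrt(16)
u_A = 3.2947 / 4
u_A = 0.8237

0.8237


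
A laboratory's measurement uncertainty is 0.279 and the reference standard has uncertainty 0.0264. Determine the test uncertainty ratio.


TUR = u_lab / u_ref
= 0.279 / 0.0264
= 10.5682

10.5682


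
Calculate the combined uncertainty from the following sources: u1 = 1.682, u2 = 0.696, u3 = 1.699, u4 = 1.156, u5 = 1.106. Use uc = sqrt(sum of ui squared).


uc = sqrt(1.682^2 + 0.696^2 + 1.699^2 + 1.156^2 + 1.106^2)
uc = sqrt(8.759713)
uc = 2.9597

2.9597


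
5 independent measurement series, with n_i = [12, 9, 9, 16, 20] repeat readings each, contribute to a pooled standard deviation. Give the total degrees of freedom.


nu = sum_i (n_i - 1)
nu = ((12 - 1) + (9 - 1) + (9 - 1) + (16 - 1) + (20 - 1))
nu = 11 + 8 + 8 + 15 + 19
nu = 61

61


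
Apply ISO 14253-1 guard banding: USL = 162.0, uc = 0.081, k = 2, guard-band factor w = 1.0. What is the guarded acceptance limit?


U = k * uc = 2 * 0.081 = 0.162
guard band g = w * U = 1.0 * 0.162 = 0.162
AL = USL - g = 162.0 - 0.162
AL = 161.8380

161.8380


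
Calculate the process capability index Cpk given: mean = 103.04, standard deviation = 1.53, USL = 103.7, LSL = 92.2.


Cpu = (USL - mean) / (3*sigma) = (103.7 - 103.04) / (3*1.53) = 0.1438
Cpl = (mean - LSL) / (3*sigma) = (103.04 - 92.2) / (3*1.53) = 2.3617
Cpk = min(Cpu, Cpl) = 0.1438

0.1438


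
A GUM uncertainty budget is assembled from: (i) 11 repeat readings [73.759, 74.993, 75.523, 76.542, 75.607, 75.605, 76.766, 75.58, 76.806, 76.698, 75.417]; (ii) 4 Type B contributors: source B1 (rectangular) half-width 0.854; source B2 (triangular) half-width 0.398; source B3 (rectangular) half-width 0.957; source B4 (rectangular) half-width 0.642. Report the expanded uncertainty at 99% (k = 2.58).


mean = (73.759 + 74.993 + 75.523 + 76.542 + 75.607 + 75.605 + 76.766 + 75.58 + 76.806 + 76.698 + 75.417) / 11 = 75.75418182
s = sqrt(sum((x - mean)^2)/(n-1)) = 0.91886286
u_A = s / sqrt(n) = 0.91886286 / sqrt(11) = 0.27704758
u_B1 = 0.854 / sqrt(3) = 0.49305713
u_B2 = 0.398 / sqrt(6) = 0.16248282
u_B3 = 0.957 / sqrt(3) = 0.55252421
u_B4 = 0.642 / sqrt(3) = 0.37065887
uc = sqrt(0.27704758^2 + 0.49305713^2 + 0.16248282^2 + 0.55252421^2 + 0.37065887^2) = 0.88821865
U = k * uc = 2.58 * 0.88821865
U = 2.2916

2.2916


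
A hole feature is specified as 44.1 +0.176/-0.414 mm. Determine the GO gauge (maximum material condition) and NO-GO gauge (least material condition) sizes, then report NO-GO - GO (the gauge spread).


GO = nominal - lower_tol (smallest hole = maximum material condition)
GO = 44.1 - 0.414 = 43.686
NO-GO = nominal + upper_tol (largest hole = least material condition)
NO-GO = 44.1 + 0.176 = 44.276
spread = NO-GO - GO = 44.276 - 43.686 = 0.5900

0.5900


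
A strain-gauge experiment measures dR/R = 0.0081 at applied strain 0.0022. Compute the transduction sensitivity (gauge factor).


GF = (dR/R) / epsilon
= 0.0081 / 0.0022
= 3.6818

3.6818


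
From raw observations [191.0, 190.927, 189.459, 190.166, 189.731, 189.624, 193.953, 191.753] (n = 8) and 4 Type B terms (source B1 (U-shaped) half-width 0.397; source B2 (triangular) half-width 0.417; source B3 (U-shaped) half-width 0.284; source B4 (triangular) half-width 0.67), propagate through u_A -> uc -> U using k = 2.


mean = (191.0 + 190.927 + 189.459 + 190.166 + 189.731 + 189.624 + 193.953 + 191.753) / 8 = 190.826625
s = sqrt(sum((x - mean)^2)/(n-1)) = 1.494086
u_A = s / sqrt(n) = 1.494086 / sqrt(8) = 0.52823917
u_B1 = 0.397 / sqrt(2) = 0.28072139
u_B2 = 0.417 / sqrt(6) = 0.17023954
u_B3 = 0.284 / sqrt(2) = 0.20081833
u_B4 = 0.67 / sqrt(6) = 0.27352635
uc = sqrt(0.52823917^2 + 0.28072139^2 + 0.17023954^2 + 0.20081833^2 + 0.27352635^2) = 0.7084965
U = k * uc = 2 * 0.7084965
U = 1.4170

1.4170


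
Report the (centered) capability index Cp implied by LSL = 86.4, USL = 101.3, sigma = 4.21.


Cp = (USL - LSL) / (6 * sigma)
= (101.3 - 86.4) / (6 * 4.21)
= 14.9000 / 25.2600
= 0.5899

0.5899


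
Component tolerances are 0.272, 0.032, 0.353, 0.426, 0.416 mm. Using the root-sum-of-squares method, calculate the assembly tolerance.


RSS = sqrt(0.272^2 + 0.032^2 + 0.353^2 + 0.426^2 + 0.416^2)
= sqrt(0.554149)
= 0.7444

0.7444


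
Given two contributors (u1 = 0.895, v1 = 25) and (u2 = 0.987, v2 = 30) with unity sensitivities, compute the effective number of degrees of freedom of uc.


uc = sqrt(u1^2 + u2^2) = sqrt(0.895^2 + 0.987^2) = 1.3323641
v_eff = uc^4 / (u1^4/v1 + u2^4/v2)
= 1.3323641^4 / (0.895^4/25 + 0.987^4/30)
= 3.1513141 / 0.05729915
v_eff = 54.9976

54.9976


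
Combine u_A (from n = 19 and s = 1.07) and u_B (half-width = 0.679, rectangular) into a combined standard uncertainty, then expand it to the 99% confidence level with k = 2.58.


u_A = s / sqrt(n) = 1.07 / sqrt(19) = 0.24547484
u_B = half_width / sqrt(3) = 0.679 / sqrt(3) = 0.39202083
uc = sqrt(u_A^2 + u_B^2) = sqrt(0.24547484^2 + 0.39202083^2) = 0.46253457
U = k * uc = 2.58 * 0.46253457
U = 1.1933

1.1933


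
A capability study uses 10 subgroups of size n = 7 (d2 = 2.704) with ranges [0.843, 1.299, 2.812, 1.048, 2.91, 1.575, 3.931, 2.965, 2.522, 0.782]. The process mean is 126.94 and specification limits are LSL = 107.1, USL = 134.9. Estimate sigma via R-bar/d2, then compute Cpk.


R_bar = (0.843 + 1.299 + 2.812 + 1.048 + 2.91 + 1.575 + 3.931 + 2.965 + 2.522 + 0.782) / 10 = 2.0687
sigma = R_bar / d2 = 2.0687 / 2.704 = 0.76505178
Cp = (USL - LSL)/(6*sigma) = (134.9 - 107.1)/(6*0.76505178) = 6.0562
Cpu = (134.9 - 126.94)/(3*0.76505178) = 3.4682
Cpl = (126.94 - 107.1)/(3*0.76505178) = 8.6443
Cpk = min(Cpu, Cpl) = 3.4682

3.4682


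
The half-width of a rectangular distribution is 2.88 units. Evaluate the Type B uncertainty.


u_B = half_width / sqrt(3)
u_B = 2.88 / 1.7320508
u_B = 1.6628

1.6628


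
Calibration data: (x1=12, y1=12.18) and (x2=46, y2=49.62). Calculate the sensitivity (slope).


slope = (y2 - y1) / (x2 - x1)
= (49.62 - 12.18) / (46 - 12)
= 37.4400 / 34
= 1.1012

1.1012


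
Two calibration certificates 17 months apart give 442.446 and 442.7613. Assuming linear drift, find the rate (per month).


rate = (v2 - v1) / months
= (442.7613 - 442.446) / 17
= 0.3153 / 17
= 0.0185

0.0185


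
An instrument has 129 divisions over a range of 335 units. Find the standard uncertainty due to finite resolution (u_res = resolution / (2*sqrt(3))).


resolution = range / divisions
resolution = 335 / 129 = 2.5968992
u_res = resolution / (2*sqrt(3))
u_res = 2.5968992 / 3.4641016
u_res = 0.7497

0.7497


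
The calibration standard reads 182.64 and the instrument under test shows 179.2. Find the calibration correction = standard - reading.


Correction = standard - reading
= 182.64 - 179.2
= 3.4400

3.4400


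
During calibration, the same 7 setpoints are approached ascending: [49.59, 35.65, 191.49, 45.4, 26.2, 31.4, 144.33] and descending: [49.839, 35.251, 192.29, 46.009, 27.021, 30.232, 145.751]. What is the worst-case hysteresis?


|49.59 - 49.839| = 0.2490
|35.65 - 35.251| = 0.3990
|191.49 - 192.29| = 0.8000
|45.4 - 46.009| = 0.6090
|26.2 - 27.021| = 0.8210
|31.4 - 30.232| = 1.1680
|144.33 - 145.751| = 1.4210
hysteresis = max(diffs) = 1.4210

1.4210


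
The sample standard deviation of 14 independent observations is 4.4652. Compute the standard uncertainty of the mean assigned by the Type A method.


u_A = s / sqrt(n)
u_A = 4.4652 / sqrt(14)
u_A = 4.4652 / 3.7416574
u_A = 1.1934

1.1934


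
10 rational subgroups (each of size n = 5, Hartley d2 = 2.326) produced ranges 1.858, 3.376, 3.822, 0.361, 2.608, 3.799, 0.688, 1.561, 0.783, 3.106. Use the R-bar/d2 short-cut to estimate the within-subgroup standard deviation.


R_bar = (1.858 + 3.376 + 3.822 + 0.361 + 2.608 + 3.799 + 0.688 + 1.561 + 0.783 + 3.106) / 10
R_bar = 21.962 / 10 = 2.1962
sigma_hat = R_bar / d2 = 2.1962 / 2.326 = 0.9442

0.9442


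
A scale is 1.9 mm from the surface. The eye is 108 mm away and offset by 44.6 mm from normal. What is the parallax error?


error = h * offset / d
= 1.9 * 44.6 / 108
= 0.7846

0.7846


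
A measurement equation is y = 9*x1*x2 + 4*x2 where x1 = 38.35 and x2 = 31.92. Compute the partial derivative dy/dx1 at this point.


y = 9*x1*x2 + 4*x2
dy/dx1 = 9*x2
Evaluate at x2 = 31.92: c1 = 9 * 31.92
c1 = 287.2800

287.2800


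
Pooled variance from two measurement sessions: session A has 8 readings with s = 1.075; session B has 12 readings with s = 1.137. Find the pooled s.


s_p = sqrt(((n1-1)*s1^2 + (n2-1)*s2^2) / (n1+n2-2))
numerator = (8-1)*1.075^2 + (12-1)*1.137^2 = 8.089375 + 14.220459 = 22.309834
denominator = 8 + 12 - 2 = 18
s_p^2 = 22.309834 / 18 = 1.2394352
s_p = sqrt(1.2394352) = 1.1133

1.1133


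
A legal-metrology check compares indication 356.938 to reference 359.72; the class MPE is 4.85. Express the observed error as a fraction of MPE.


e = indication - reference = 356.938 - 359.72 = -2.7820
|e| = 2.7820
ratio = |e| / MPE = 2.7820 / 4.85
ratio = 0.5736

0.5736


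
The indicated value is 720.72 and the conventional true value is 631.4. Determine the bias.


Systematic error = measured - true
= 720.72 - 631.4
= 89.3200

89.3200


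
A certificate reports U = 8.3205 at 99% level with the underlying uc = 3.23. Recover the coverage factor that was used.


k = U / uc
k = 8.3205 / 3.23
k = 2.576

2.576


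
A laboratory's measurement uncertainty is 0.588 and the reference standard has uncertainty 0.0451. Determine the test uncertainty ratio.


TUR = u_lab / u_ref
= 0.588 / 0.0451
= 13.0377

13.0377


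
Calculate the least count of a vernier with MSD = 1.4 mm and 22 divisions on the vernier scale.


LC = MSD / n_div
= 1.4 / 22
= 0.0636

0.0636


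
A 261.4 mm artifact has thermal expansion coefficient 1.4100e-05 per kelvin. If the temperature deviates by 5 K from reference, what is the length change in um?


dL = L * alpha * dT
= 261.4 * 1.4100e-05 * 5
= 0.0184287 mm
dL_um = 0.0184287 * 1000 = 18.4287 um

18.4287


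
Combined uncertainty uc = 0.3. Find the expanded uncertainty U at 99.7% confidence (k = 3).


U = k * uc
U = 3 * 0.3
U = 0.9000

0.9000


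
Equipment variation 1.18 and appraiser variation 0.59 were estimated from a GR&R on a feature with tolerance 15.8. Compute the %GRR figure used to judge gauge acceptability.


GRR = sqrt(EV^2 + AV^2) = sqrt(1.18^2 + 0.59^2) = 1.3192801
%GRR = GRR / tol * 100 = 1.3192801 / 15.8 * 100
%GRR = 8.3499

8.3499


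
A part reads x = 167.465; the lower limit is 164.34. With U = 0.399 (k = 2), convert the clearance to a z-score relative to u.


u = U / k = 0.399 / 2 = 0.1995
margin = |LSL - x| = |164.34 - 167.465| = 3.125
z = margin / u = 3.125 / 0.1995
z = 15.6642

15.6642


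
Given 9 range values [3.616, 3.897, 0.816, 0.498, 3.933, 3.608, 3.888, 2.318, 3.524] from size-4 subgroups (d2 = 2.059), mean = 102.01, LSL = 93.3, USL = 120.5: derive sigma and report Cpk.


R_bar = (3.616 + 3.897 + 0.816 + 0.498 + 3.933 + 3.608 + 3.888 + 2.318 + 3.524) / 9 = 2.8997778
sigma = R_bar / d2 = 2.8997778 / 2.059 = 1.4083428
Cp = (USL - LSL)/(6*sigma) = (120.5 - 93.3)/(6*1.4083428) = 3.2189
Cpu = (120.5 - 102.01)/(3*1.4083428) = 4.3763
Cpl = (102.01 - 93.3)/(3*1.4083428) = 2.0615
Cpk = min(Cpu, Cpl) = 2.0615

2.0615


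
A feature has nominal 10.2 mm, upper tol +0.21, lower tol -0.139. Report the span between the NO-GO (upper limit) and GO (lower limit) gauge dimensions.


GO = nominal - lower_tol (smallest hole = maximum material condition)
GO = 10.2 - 0.139 = 10.061
NO-GO = nominal + upper_tol (largest hole = least material condition)
NO-GO = 10.2 + 0.21 = 10.41
spread = NO-GO - GO = 10.41 - 10.061 = 0.3490

0.3490


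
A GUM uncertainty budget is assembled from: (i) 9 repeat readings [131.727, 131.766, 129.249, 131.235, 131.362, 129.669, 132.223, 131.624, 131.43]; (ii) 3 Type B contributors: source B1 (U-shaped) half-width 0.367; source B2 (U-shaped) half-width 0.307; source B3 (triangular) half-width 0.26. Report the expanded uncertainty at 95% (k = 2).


mean = (131.727 + 131.766 + 129.249 + 131.235 + 131.362 + 129.669 + 132.223 + 131.624 + 131.43) / 9 = 131.1427778
s = sqrt(sum((x - mean)^2)/(n-1)) = 1.0016019
u_A = s / sqrt(n) = 1.0016019 / sqrt(9) = 0.3338673
u_B1 = 0.367 / sqrt(2) = 0.25950819
u_B2 = 0.307 / sqrt(2) = 0.21708178
u_B3 = 0.26 / sqrt(6) = 0.10614456
uc = sqrt(0.3338673^2 + 0.25950819^2 + 0.21708178^2 + 0.10614456^2) = 0.48703495
U = k * uc = 2 * 0.48703495
U = 0.9741

0.9741


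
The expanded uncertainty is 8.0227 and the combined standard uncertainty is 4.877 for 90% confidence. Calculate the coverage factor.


k = U / uc
k = 8.0227 / 4.877
k = 1.645

1.645


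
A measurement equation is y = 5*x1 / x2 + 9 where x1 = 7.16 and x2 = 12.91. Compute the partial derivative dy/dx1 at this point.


y = 5*x1 / x2 + 9
dy/dx1 = 5/x2
Evaluate at x2 = 12.91: c1 = 5 / 12.91
c1 = 0.3873

0.3873


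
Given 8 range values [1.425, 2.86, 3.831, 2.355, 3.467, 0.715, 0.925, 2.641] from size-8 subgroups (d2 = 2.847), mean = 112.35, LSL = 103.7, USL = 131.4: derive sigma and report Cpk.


R_bar = (1.425 + 2.86 + 3.831 + 2.355 + 3.467 + 0.715 + 0.925 + 2.641) / 8 = 2.277375
sigma = R_bar / d2 = 2.277375 / 2.847 = 0.79992097
Cp = (USL - LSL)/(6*sigma) = (131.4 - 103.7)/(6*0.79992097) = 5.7714
Cpu = (131.4 - 112.35)/(3*0.79992097) = 7.9383
Cpl = (112.35 - 103.7)/(3*0.79992097) = 3.6045
Cpk = min(Cpu, Cpl) = 3.6045

3.6045


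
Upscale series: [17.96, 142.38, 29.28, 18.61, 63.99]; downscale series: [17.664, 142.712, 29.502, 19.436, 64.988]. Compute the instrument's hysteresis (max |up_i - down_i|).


|17.96 - 17.664| = 0.2960
|142.38 - 142.712| = 0.3320
|29.28 - 29.502| = 0.2220
|18.61 - 19.436| = 0.8260
|63.99 - 64.988| = 0.9980
hysteresis = max(diffs) = 0.9980

0.9980


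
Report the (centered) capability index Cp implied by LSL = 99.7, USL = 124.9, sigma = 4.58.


Cp = (USL - LSL) / (6 * sigma)
= (124.9 - 99.7) / (6 * 4.58)
= 25.2000 / 27.4800
= 0.9170

0.9170


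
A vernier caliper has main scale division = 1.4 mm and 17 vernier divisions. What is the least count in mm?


LC = MSD / n_div
= 1.4 / 17
= 0.0824

0.0824


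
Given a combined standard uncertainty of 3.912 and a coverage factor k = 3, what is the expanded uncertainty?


U = k * uc
U = 3 * 3.912
U = 11.7360

11.7360


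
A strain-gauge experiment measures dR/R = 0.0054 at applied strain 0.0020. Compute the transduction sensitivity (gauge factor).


GF = (dR/R) / epsilon
= 0.0054 / 0.0020
= 2.7000

2.7000


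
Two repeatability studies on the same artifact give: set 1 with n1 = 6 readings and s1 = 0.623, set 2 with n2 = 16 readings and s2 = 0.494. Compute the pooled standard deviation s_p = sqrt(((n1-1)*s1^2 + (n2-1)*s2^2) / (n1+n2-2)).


s_p = sqrt(((n1-1)*s1^2 + (n2-1)*s2^2) / (n1+n2-2))
numerator = (6-1)*0.623^2 + (16-1)*0.494^2 = 1.940645 + 3.66054 = 5.601185
denominator = 6 + 16 - 2 = 20
s_p^2 = 5.601185 / 20 = 0.28005925
s_p = sqrt(0.28005925) = 0.5292

0.5292


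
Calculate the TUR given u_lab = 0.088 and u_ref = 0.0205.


TUR = u_lab / u_ref
= 0.088 / 0.0205
= 4.2927

4.2927


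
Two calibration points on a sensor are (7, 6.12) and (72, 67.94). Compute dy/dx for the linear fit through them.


slope = (y2 - y1) / (x2 - x1)
= (67.94 - 6.12) / (72 - 7)
= 61.8200 / 65
= 0.9511

0.9511


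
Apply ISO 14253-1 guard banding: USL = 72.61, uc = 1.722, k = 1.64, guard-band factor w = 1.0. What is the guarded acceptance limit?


U = k * uc = 1.64 * 1.722 = 2.82408
guard band g = w * U = 1.0 * 2.82408 = 2.82408
AL = USL - g = 72.61 - 2.82408
AL = 69.7859

69.7859


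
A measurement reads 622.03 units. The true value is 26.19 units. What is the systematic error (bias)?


Systematic error = measured - true
= 622.03 - 26.19
= 595.8400

595.8400


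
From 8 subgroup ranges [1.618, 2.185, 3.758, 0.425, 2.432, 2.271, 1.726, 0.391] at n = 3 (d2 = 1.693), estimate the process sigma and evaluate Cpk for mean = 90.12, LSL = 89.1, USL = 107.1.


R_bar = (1.618 + 2.185 + 3.758 + 0.425 + 2.432 + 2.271 + 1.726 + 0.391) / 8 = 1.85075
sigma = R_bar / d2 = 1.85075 / 1.693 = 1.0931778
Cp = (USL - LSL)/(6*sigma) = (107.1 - 89.1)/(6*1.0931778) = 2.7443
Cpu = (107.1 - 90.12)/(3*1.0931778) = 5.1776
Cpl = (90.12 - 89.1)/(3*1.0931778) = 0.3110
Cpk = min(Cpu, Cpl) = 0.3110

0.3110


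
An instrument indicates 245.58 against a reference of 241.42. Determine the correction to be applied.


Correction = standard - reading
= 241.42 - 245.58
= -4.1600

-4.1600


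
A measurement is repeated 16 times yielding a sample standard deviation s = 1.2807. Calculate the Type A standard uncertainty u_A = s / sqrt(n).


u_A = s / sqrt(n)
u_A = 1.2807 / sqrt(16)
u_A = 1.2807 / 4
u_A = 0.3202

0.3202


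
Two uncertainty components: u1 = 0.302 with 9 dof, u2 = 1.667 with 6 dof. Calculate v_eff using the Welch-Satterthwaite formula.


uc = sqrt(u1^2 + u2^2) = sqrt(0.302^2 + 1.667^2) = 1.6941349
v_eff = uc^4 / (u1^4/v1 + u2^4/v2)
= 1.6941349^4 / (0.302^4/9 + 1.667^4/6)
= 8.2374342 / 1.2879616
v_eff = 6.3957

6.3957
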